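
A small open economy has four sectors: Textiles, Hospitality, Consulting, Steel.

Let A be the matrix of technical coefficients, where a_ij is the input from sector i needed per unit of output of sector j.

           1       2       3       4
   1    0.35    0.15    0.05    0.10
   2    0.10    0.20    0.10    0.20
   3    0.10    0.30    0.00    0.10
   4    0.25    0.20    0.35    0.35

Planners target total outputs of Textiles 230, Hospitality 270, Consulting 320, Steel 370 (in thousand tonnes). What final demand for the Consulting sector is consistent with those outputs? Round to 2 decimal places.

I − A =
  [   0.65    -0.15    -0.05    -0.10]
  [  -0.10     0.80    -0.10    -0.20]
  [  -0.10    -0.30     1.00    -0.10]
  [  -0.25    -0.20    -0.35     0.65]
d = (I − A) x:
  d_1 = (+0.65)·230 + (-0.15)·270 + (-0.05)·320 + (-0.10)·370 = 56.00
  d_2 = (-0.10)·230 + (+0.80)·270 + (-0.10)·320 + (-0.20)·370 = 87.00
  d_3 = (-0.10)·230 + (-0.30)·270 + (+1.00)·320 + (-0.10)·370 = 179.00
  d_4 = (-0.25)·230 + (-0.20)·270 + (-0.35)·320 + (+0.65)·370 = 17.00

d_3 = 179.00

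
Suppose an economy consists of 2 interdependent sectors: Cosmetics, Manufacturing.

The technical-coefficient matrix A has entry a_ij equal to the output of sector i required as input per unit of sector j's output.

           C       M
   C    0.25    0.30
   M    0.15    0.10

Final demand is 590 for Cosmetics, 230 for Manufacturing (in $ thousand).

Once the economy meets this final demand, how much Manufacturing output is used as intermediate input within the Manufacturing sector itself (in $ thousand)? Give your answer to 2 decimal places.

I − A =
  [   0.75    -0.30]
  [  -0.15     0.90]
det(I−A) = (0.75)(0.90) − (-0.30)(-0.15) = 0.6300
adj(I−A) = [[0.90, 0.30], [0.15, 0.75]]
(I − A)⁻¹ = adj(I−A) / det(I−A) ≈
  [   1.4286     0.4762]
  [   0.2381     1.1905]
First solve x = (I − A)⁻¹ d = adj(I−A)·d / det(I−A); in particular x_M = (0.15·590 + 0.75·230) / 0.6300 = 261.00 / 0.6300 ≈ 414.2857.
Intermediate flow from M to M: z_MM = a_MM · x_M = 0.10 × 261.00 / 0.6300 = 26.10 / 0.6300 ≈ 41.43.

z_MM = 41.43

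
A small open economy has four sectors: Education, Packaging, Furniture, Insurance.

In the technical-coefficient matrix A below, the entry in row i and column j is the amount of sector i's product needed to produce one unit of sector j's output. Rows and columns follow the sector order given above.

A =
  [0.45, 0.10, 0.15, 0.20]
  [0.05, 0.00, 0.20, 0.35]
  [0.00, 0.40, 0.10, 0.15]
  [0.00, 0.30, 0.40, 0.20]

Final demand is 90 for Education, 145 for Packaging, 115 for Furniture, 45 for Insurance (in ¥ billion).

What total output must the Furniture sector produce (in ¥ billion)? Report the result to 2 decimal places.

x_3 = 353.57

I − A =
  [   0.55    -0.10    -0.15    -0.20]
  [  -0.05     1.00    -0.20    -0.35]
  [   0.00    -0.40     0.90    -0.15]
  [   0.00    -0.30    -0.40     0.80]
Compute the cofactors C_ij = (−1)^(i+j)·(3×3 minor ij) of I−A; the adjugate is their transpose:
adj(I−A) = Cᵀ =
  [ 0.436500   0.206750   0.226250   0.242000]
  [ 0.033000   0.363000   0.175000   0.199875]
  [ 0.018250   0.200750   0.375250   0.162750]
  [ 0.021500   0.236500   0.253250   0.443500]
det(I−A) = Σ_j (I−A)_1j·C_1j = (0.55)(0.436500) + (-0.10)(0.033000) + (-0.15)(0.018250) + (-0.20)(0.021500) = 0.2297375
(I − A)⁻¹ = adj(I−A) / det(I−A) ≈
  [   1.9000     0.8999     0.9848     1.0534]
  [   0.1436     1.5801     0.7617     0.8700]
  [   0.0794     0.8738     1.6334     0.7084]
  [   0.0936     1.0294     1.1023     1.9305]
x = (I − A)⁻¹ d = adj(I−A)·d / det(I−A), with det(I−A) = 0.2297375:
  x_1 = (0.436500·90 + 0.206750·145 + 0.226250·115 + 0.242000·45) / 0.2297375 = 106.1725 / 0.2297375 ≈ 462.15
  x_2 = (0.033000·90 + 0.363000·145 + 0.175000·115 + 0.199875·45) / 0.2297375 = 84.724375 / 0.2297375 ≈ 368.79
  x_3 = (0.018250·90 + 0.200750·145 + 0.375250·115 + 0.162750·45) / 0.2297375 = 81.22875 / 0.2297375 ≈ 353.57
  x_4 = (0.021500·90 + 0.236500·145 + 0.253250·115 + 0.443500·45) / 0.2297375 = 85.30875 / 0.2297375 ≈ 371.33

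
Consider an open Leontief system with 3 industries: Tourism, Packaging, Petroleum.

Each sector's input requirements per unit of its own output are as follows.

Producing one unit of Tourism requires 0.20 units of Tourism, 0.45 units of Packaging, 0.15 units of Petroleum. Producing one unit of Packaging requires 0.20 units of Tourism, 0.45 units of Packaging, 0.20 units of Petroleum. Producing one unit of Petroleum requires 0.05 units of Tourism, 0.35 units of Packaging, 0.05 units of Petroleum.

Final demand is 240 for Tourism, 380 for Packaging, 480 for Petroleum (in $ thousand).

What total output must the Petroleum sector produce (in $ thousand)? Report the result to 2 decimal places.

x_3 = 1094.12

I − A =
  [   0.80    -0.20    -0.05]
  [  -0.45     0.55    -0.35]
  [  -0.15    -0.20     0.95]
Cofactors of I−A, C_ij = (−1)^(i+j)·(minor ij) (rows/columns in the sector order above):
  C_11 = (0.55)(0.95) − (-0.35)(-0.20) = 0.4525
  C_12 = −[(-0.45)(0.95) − (-0.35)(-0.15)] = 0.4800
  C_13 = (-0.45)(-0.20) − (0.55)(-0.15) = 0.1725
  C_21 = −[(-0.20)(0.95) − (-0.05)(-0.20)] = 0.2000
  C_22 = (0.80)(0.95) − (-0.05)(-0.15) = 0.7525
  C_23 = −[(0.80)(-0.20) − (-0.20)(-0.15)] = 0.1900
  C_31 = (-0.20)(-0.35) − (-0.05)(0.55) = 0.0975
  C_32 = −[(0.80)(-0.35) − (-0.05)(-0.45)] = 0.3025
  C_33 = (0.80)(0.55) − (-0.20)(-0.45) = 0.3500
det(I−A) = Σ_j (I−A)_1j·C_1j = (0.80)(0.4525) + (-0.20)(0.4800) + (-0.05)(0.1725) = 0.257375
adj(I−A) = Cᵀ =
  [ 0.4525   0.2000   0.0975]
  [ 0.4800   0.7525   0.3025]
  [ 0.1725   0.1900   0.3500]
(I − A)⁻¹ = adj(I−A) / det(I−A) ≈
  [   1.7581     0.7771     0.3788]
  [   1.8650     2.9237     1.1753]
  [   0.6702     0.7382     1.3599]
x = (I − A)⁻¹ d = adj(I−A)·d / det(I−A), with det(I−A) = 0.257375:
  x_1 = (0.4525·240 + 0.2000·380 + 0.0975·480) / 0.257375 = 231.40 / 0.257375 ≈ 899.08
  x_2 = (0.4800·240 + 0.7525·380 + 0.3025·480) / 0.257375 = 546.35 / 0.257375 ≈ 2122.78
  x_3 = (0.1725·240 + 0.1900·380 + 0.3500·480) / 0.257375 = 281.60 / 0.257375 ≈ 1094.12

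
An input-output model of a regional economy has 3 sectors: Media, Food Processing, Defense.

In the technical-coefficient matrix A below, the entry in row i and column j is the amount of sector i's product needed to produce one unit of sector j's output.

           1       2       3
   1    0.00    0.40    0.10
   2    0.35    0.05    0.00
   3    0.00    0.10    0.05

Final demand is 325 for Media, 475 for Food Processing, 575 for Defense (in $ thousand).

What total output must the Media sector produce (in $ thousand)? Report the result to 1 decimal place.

I − A =
  [   1.00    -0.40    -0.10]
  [  -0.35     0.95     0.00]
  [   0.00    -0.10     0.95]
Cofactors of I−A, C_ij = (−1)^(i+j)·(minor ij) (rows/columns in the sector order above):
  C_11 = (0.95)(0.95) − (0.00)(-0.10) = 0.9025
  C_12 = −[(-0.35)(0.95) − (0.00)(0.00)] = 0.3325
  C_13 = (-0.35)(-0.10) − (0.95)(0.00) = 0.0350
  C_21 = −[(-0.40)(0.95) − (-0.10)(-0.10)] = 0.3900
  C_22 = (1.00)(0.95) − (-0.10)(0.00) = 0.9500
  C_23 = −[(1.00)(-0.10) − (-0.40)(0.00)] = 0.1000
  C_31 = (-0.40)(0.00) − (-0.10)(0.95) = 0.0950
  C_32 = −[(1.00)(0.00) − (-0.10)(-0.35)] = 0.0350
  C_33 = (1.00)(0.95) − (-0.40)(-0.35) = 0.8100
det(I−A) = Σ_j (I−A)_1j·C_1j = (1.00)(0.9025) + (-0.40)(0.3325) + (-0.10)(0.0350) = 0.7660
adj(I−A) = Cᵀ =
  [ 0.9025   0.3900   0.0950]
  [ 0.3325   0.9500   0.0350]
  [ 0.0350   0.1000   0.8100]
(I − A)⁻¹ = adj(I−A) / det(I−A) ≈
  [   1.1782     0.5091     0.1240]
  [   0.4341     1.2402     0.0457]
  [   0.0457     0.1305     1.0574]
x = (I − A)⁻¹ d = adj(I−A)·d / det(I−A), with det(I−A) = 0.7660:
  x_1 = (0.9025·325 + 0.3900·475 + 0.0950·575) / 0.7660 = 533.1875 / 0.7660 ≈ 696.1
  x_2 = (0.3325·325 + 0.9500·475 + 0.0350·575) / 0.7660 = 579.4375 / 0.7660 ≈ 756.4
  x_3 = (0.0350·325 + 0.1000·475 + 0.8100·575) / 0.7660 = 524.625 / 0.7660 ≈ 684.9

x_1 = 696.1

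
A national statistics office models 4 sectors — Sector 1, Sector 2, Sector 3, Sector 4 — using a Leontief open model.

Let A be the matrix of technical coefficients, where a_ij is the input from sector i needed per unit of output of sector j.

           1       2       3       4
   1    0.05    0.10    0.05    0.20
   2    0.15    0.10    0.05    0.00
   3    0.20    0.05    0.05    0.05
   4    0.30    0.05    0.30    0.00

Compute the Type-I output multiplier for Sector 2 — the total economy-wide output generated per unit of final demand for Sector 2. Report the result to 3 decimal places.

m_2 = 1.528

I − A =
  [   0.95    -0.10    -0.05    -0.20]
  [  -0.15     0.90    -0.05     0.00]
  [  -0.20    -0.05     0.95    -0.05]
  [  -0.30    -0.05    -0.30     1.00]
Compute the cofactors C_ij = (−1)^(i+j)·(3×3 minor ij) of I−A; the adjugate is their transpose:
adj(I−A) = Cᵀ =
  [ 0.838875   0.108625   0.104500   0.173000]
  [ 0.151000   0.808500   0.061000   0.033250]
  [ 0.201375   0.070375   0.784500   0.079500]
  [ 0.319625   0.094125   0.269750   0.785250]
det(I−A) = Σ_j (I−A)_1j·C_1j = (0.95)(0.838875) + (-0.10)(0.151000) + (-0.05)(0.201375) + (-0.20)(0.319625) = 0.7078375
(I − A)⁻¹ = adj(I−A) / det(I−A) ≈
  [   1.1851     0.1535     0.1476     0.2444]
  [   0.2133     1.1422     0.0862     0.0470]
  [   0.2845     0.0994     1.1083     0.1123]
  [   0.4516     0.1330     0.3811     1.1094]
The output multiplier for sector j is the column-j sum of the Leontief inverse (I − A)⁻¹ = adj(I−A) / det(I−A).
Column 2 of adj(I−A): (0.108625, 0.808500, 0.070375, 0.094125); det(I−A) = 0.7078375.
m_2 = (0.108625 + 0.808500 + 0.070375 + 0.094125) / 0.7078375 = 1.081625 / 0.7078375 ≈ 1.528.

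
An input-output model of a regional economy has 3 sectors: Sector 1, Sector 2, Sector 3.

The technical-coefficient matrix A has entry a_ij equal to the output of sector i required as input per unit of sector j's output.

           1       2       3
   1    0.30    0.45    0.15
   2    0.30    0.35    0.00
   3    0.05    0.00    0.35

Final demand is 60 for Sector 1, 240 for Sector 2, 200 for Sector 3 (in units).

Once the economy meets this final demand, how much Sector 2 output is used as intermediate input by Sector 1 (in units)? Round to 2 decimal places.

z_21 = 169.92

I − A =
  [   0.70    -0.45    -0.15]
  [  -0.30     0.65     0.00]
  [  -0.05     0.00     0.65]
Cofactors of I−A, C_ij = (−1)^(i+j)·(minor ij) (rows/columns in the sector order above):
  C_11 = (0.65)(0.65) − (0.00)(0.00) = 0.4225
  C_12 = −[(-0.30)(0.65) − (0.00)(-0.05)] = 0.1950
  C_13 = (-0.30)(0.00) − (0.65)(-0.05) = 0.0325
  C_21 = −[(-0.45)(0.65) − (-0.15)(0.00)] = 0.2925
  C_22 = (0.70)(0.65) − (-0.15)(-0.05) = 0.4475
  C_23 = −[(0.70)(0.00) − (-0.45)(-0.05)] = 0.0225
  C_31 = (-0.45)(0.00) − (-0.15)(0.65) = 0.0975
  C_32 = −[(0.70)(0.00) − (-0.15)(-0.30)] = 0.0450
  C_33 = (0.70)(0.65) − (-0.45)(-0.30) = 0.3200
det(I−A) = Σ_j (I−A)_1j·C_1j = (0.70)(0.4225) + (-0.45)(0.1950) + (-0.15)(0.0325) = 0.203125
adj(I−A) = Cᵀ =
  [ 0.4225   0.2925   0.0975]
  [ 0.1950   0.4475   0.0450]
  [ 0.0325   0.0225   0.3200]
(I − A)⁻¹ = adj(I−A) / det(I−A) ≈
  [   2.0800     1.4400     0.4800]
  [   0.9600     2.2031     0.2215]
  [   0.1600     0.1108     1.5754]
First solve x = (I − A)⁻¹ d = adj(I−A)·d / det(I−A); in particular x_1 = (0.4225·60 + 0.2925·240 + 0.0975·200) / 0.203125 = 115.05 / 0.203125 = 566.4000.
Intermediate flow from 2 to 1: z_21 = a_21 · x_1 = 0.30 × 115.05 / 0.203125 = 34.515 / 0.203125 = 169.92.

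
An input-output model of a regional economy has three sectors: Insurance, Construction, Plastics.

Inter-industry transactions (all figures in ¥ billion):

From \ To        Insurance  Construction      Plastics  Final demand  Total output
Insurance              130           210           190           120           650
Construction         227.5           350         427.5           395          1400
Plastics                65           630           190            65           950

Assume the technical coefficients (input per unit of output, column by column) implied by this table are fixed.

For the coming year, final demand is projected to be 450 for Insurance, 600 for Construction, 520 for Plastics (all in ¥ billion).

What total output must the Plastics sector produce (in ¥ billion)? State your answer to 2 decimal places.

Technical coefficients a_ij = z_ij / X_j:
  a_11 = 130/650 = 0.20, a_21 = 227.5/650 = 0.35, a_31 = 65/650 = 0.10
  a_12 = 210/1400 = 0.15, a_22 = 350/1400 = 0.25, a_32 = 630/1400 = 0.45
  a_13 = 190/950 = 0.20, a_23 = 427.5/950 = 0.45, a_33 = 190/950 = 0.20
I − A =
  [   0.80    -0.15    -0.20]
  [  -0.35     0.75    -0.45]
  [  -0.10    -0.45     0.80]
Cofactors of I−A, C_ij = (−1)^(i+j)·(minor ij) (rows/columns in the sector order above):
  C_11 = (0.75)(0.80) − (-0.45)(-0.45) = 0.3975
  C_12 = −[(-0.35)(0.80) − (-0.45)(-0.10)] = 0.3250
  C_13 = (-0.35)(-0.45) − (0.75)(-0.10) = 0.2325
  C_21 = −[(-0.15)(0.80) − (-0.20)(-0.45)] = 0.2100
  C_22 = (0.80)(0.80) − (-0.20)(-0.10) = 0.6200
  C_23 = −[(0.80)(-0.45) − (-0.15)(-0.10)] = 0.3750
  C_31 = (-0.15)(-0.45) − (-0.20)(0.75) = 0.2175
  C_32 = −[(0.80)(-0.45) − (-0.20)(-0.35)] = 0.4300
  C_33 = (0.80)(0.75) − (-0.15)(-0.35) = 0.5475
det(I−A) = Σ_j (I−A)_1j·C_1j = (0.80)(0.3975) + (-0.15)(0.3250) + (-0.20)(0.2325) = 0.22275
adj(I−A) = Cᵀ =
  [ 0.3975   0.2100   0.2175]
  [ 0.3250   0.6200   0.4300]
  [ 0.2325   0.3750   0.5475]
(I − A)⁻¹ = adj(I−A) / det(I−A) ≈
  [   1.7845     0.9428     0.9764]
  [   1.4590     2.7834     1.9304]
  [   1.0438     1.6835     2.4579]
x = (I − A)⁻¹ d = adj(I−A)·d / det(I−A), with det(I−A) = 0.22275:
  x_1 = (0.3975·450 + 0.2100·600 + 0.2175·520) / 0.22275 = 417.975 / 0.22275 ≈ 1876.43
  x_2 = (0.3250·450 + 0.6200·600 + 0.4300·520) / 0.22275 = 741.85 / 0.22275 ≈ 3330.42
  x_3 = (0.2325·450 + 0.3750·600 + 0.5475·520) / 0.22275 = 614.325 / 0.22275 ≈ 2757.91

x_3 = 2757.91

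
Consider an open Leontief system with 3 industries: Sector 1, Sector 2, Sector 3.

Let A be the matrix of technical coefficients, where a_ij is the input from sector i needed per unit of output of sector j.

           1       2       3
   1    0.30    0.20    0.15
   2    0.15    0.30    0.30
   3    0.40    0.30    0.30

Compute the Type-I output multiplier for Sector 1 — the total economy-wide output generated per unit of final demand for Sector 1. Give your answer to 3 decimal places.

I − A =
  [   0.70    -0.20    -0.15]
  [  -0.15     0.70    -0.30]
  [  -0.40    -0.30     0.70]
Cofactors of I−A, C_ij = (−1)^(i+j)·(minor ij) (rows/columns in the sector order above):
  C_11 = (0.70)(0.70) − (-0.30)(-0.30) = 0.4000
  C_12 = −[(-0.15)(0.70) − (-0.30)(-0.40)] = 0.2250
  C_13 = (-0.15)(-0.30) − (0.70)(-0.40) = 0.3250
  C_21 = −[(-0.20)(0.70) − (-0.15)(-0.30)] = 0.1850
  C_22 = (0.70)(0.70) − (-0.15)(-0.40) = 0.4300
  C_23 = −[(0.70)(-0.30) − (-0.20)(-0.40)] = 0.2900
  C_31 = (-0.20)(-0.30) − (-0.15)(0.70) = 0.1650
  C_32 = −[(0.70)(-0.30) − (-0.15)(-0.15)] = 0.2325
  C_33 = (0.70)(0.70) − (-0.20)(-0.15) = 0.4600
det(I−A) = Σ_j (I−A)_1j·C_1j = (0.70)(0.4000) + (-0.20)(0.2250) + (-0.15)(0.3250) = 0.18625
adj(I−A) = Cᵀ =
  [ 0.4000   0.1850   0.1650]
  [ 0.2250   0.4300   0.2325]
  [ 0.3250   0.2900   0.4600]
(I − A)⁻¹ = adj(I−A) / det(I−A) ≈
  [   2.1477     0.9933     0.8859]
  [   1.2081     2.3087     1.2483]
  [   1.7450     1.5570     2.4698]
The output multiplier for sector j is the column-j sum of the Leontief inverse (I − A)⁻¹ = adj(I−A) / det(I−A).
Column 1 of adj(I−A): (0.4000, 0.2250, 0.3250); det(I−A) = 0.18625.
m_1 = (0.4000 + 0.2250 + 0.3250) / 0.18625 = 0.95 / 0.18625 ≈ 5.101.

m_1 = 5.101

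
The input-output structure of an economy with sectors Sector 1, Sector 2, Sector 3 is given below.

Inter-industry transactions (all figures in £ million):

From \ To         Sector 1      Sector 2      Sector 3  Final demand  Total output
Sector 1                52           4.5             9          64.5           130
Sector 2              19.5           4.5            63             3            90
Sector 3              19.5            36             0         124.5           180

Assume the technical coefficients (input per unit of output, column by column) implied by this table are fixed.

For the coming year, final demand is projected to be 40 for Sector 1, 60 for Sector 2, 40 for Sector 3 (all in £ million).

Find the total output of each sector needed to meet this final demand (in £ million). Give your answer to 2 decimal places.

Technical coefficients a_ij = z_ij / X_j:
  a_11 = 52/130 = 0.40, a_21 = 19.5/130 = 0.15, a_31 = 19.5/130 = 0.15
  a_12 = 4.5/90 = 0.05, a_22 = 4.5/90 = 0.05, a_32 = 36/90 = 0.40
  a_13 = 9/180 = 0.05, a_23 = 63/180 = 0.35, a_33 = 0/180 = 0.00
I − A =
  [   0.60    -0.05    -0.05]
  [  -0.15     0.95    -0.35]
  [  -0.15    -0.40     1.00]
Cofactors of I−A, C_ij = (−1)^(i+j)·(minor ij) (rows/columns in the sector order above):
  C_11 = (0.95)(1.00) − (-0.35)(-0.40) = 0.8100
  C_12 = −[(-0.15)(1.00) − (-0.35)(-0.15)] = 0.2025
  C_13 = (-0.15)(-0.40) − (0.95)(-0.15) = 0.2025
  C_21 = −[(-0.05)(1.00) − (-0.05)(-0.40)] = 0.0700
  C_22 = (0.60)(1.00) − (-0.05)(-0.15) = 0.5925
  C_23 = −[(0.60)(-0.40) − (-0.05)(-0.15)] = 0.2475
  C_31 = (-0.05)(-0.35) − (-0.05)(0.95) = 0.0650
  C_32 = −[(0.60)(-0.35) − (-0.05)(-0.15)] = 0.2175
  C_33 = (0.60)(0.95) − (-0.05)(-0.15) = 0.5625
det(I−A) = Σ_j (I−A)_1j·C_1j = (0.60)(0.8100) + (-0.05)(0.2025) + (-0.05)(0.2025) = 0.46575
adj(I−A) = Cᵀ =
  [ 0.8100   0.0700   0.0650]
  [ 0.2025   0.5925   0.2175]
  [ 0.2025   0.2475   0.5625]
(I − A)⁻¹ = adj(I−A) / det(I−A) ≈
  [   1.7391     0.1503     0.1396]
  [   0.4348     1.2721     0.4670]
  [   0.4348     0.5314     1.2077]
x = (I − A)⁻¹ d = adj(I−A)·d / det(I−A), with det(I−A) = 0.46575:
  x_1 = (0.8100·40 + 0.0700·60 + 0.0650·40) / 0.46575 = 39.20 / 0.46575 ≈ 84.17
  x_2 = (0.2025·40 + 0.5925·60 + 0.2175·40) / 0.46575 = 52.35 / 0.46575 ≈ 112.40
  x_3 = (0.2025·40 + 0.2475·60 + 0.5625·40) / 0.46575 = 45.45 / 0.46575 ≈ 97.58

x_1 = 84.17, x_2 = 112.40, x_3 = 97.58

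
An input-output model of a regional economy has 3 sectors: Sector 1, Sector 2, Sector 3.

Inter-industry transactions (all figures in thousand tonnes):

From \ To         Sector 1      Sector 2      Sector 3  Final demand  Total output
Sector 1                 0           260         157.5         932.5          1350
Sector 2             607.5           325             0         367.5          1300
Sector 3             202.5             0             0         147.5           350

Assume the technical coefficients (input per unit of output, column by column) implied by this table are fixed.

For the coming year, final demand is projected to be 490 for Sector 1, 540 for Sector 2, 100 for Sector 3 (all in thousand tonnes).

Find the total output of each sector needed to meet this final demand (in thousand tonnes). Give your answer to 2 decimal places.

Technical coefficients a_ij = z_ij / X_j:
  a_11 = 0/1350 = 0.00, a_21 = 607.5/1350 = 0.45, a_31 = 202.5/1350 = 0.15
  a_12 = 260/1300 = 0.20, a_22 = 325/1300 = 0.25, a_32 = 0/1300 = 0.00
  a_13 = 157.5/350 = 0.45, a_23 = 0/350 = 0.00, a_33 = 0/350 = 0.00
I − A =
  [   1.00    -0.20    -0.45]
  [  -0.45     0.75     0.00]
  [  -0.15     0.00     1.00]
Cofactors of I−A, C_ij = (−1)^(i+j)·(minor ij) (rows/columns in the sector order above):
  C_11 = (0.75)(1.00) − (0.00)(0.00) = 0.7500
  C_12 = −[(-0.45)(1.00) − (0.00)(-0.15)] = 0.4500
  C_13 = (-0.45)(0.00) − (0.75)(-0.15) = 0.1125
  C_21 = −[(-0.20)(1.00) − (-0.45)(0.00)] = 0.2000
  C_22 = (1.00)(1.00) − (-0.45)(-0.15) = 0.9325
  C_23 = −[(1.00)(0.00) − (-0.20)(-0.15)] = 0.0300
  C_31 = (-0.20)(0.00) − (-0.45)(0.75) = 0.3375
  C_32 = −[(1.00)(0.00) − (-0.45)(-0.45)] = 0.2025
  C_33 = (1.00)(0.75) − (-0.20)(-0.45) = 0.6600
det(I−A) = Σ_j (I−A)_1j·C_1j = (1.00)(0.7500) + (-0.20)(0.4500) + (-0.45)(0.1125) = 0.609375
adj(I−A) = Cᵀ =
  [ 0.7500   0.2000   0.3375]
  [ 0.4500   0.9325   0.2025]
  [ 0.1125   0.0300   0.6600]
(I − A)⁻¹ = adj(I−A) / det(I−A) ≈
  [   1.2308     0.3282     0.5538]
  [   0.7385     1.5303     0.3323]
  [   0.1846     0.0492     1.0831]
x = (I − A)⁻¹ d = adj(I−A)·d / det(I−A), with det(I−A) = 0.609375:
  x_1 = (0.7500·490 + 0.2000·540 + 0.3375·100) / 0.609375 = 509.25 / 0.609375 ≈ 835.69
  x_2 = (0.4500·490 + 0.9325·540 + 0.2025·100) / 0.609375 = 744.30 / 0.609375 ≈ 1221.42
  x_3 = (0.1125·490 + 0.0300·540 + 0.6600·100) / 0.609375 = 137.325 / 0.609375 ≈ 225.35

x_1 = 835.69, x_2 = 1221.42, x_3 = 225.35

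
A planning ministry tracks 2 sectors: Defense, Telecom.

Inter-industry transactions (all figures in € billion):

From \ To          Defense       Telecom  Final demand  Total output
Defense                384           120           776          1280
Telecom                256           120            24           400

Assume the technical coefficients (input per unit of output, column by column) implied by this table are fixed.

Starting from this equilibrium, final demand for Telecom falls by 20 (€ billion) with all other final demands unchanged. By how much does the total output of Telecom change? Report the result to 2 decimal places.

Δx_2 = -32.56

Technical coefficients a_ij = z_ij / X_j:
  a_11 = 384/1280 = 0.30, a_21 = 256/1280 = 0.20
  a_12 = 120/400 = 0.30, a_22 = 120/400 = 0.30
I − A =
  [   0.70    -0.30]
  [  -0.20     0.70]
det(I−A) = (0.70)(0.70) − (-0.30)(-0.20) = 0.4300
adj(I−A) = [[0.70, 0.30], [0.20, 0.70]]
(I − A)⁻¹ = adj(I−A) / det(I−A) ≈
  [   1.6279     0.6977]
  [   0.4651     1.6279]
Δx = (I − A)⁻¹ Δd with Δd having -20 in the Telecom component and 0 elsewhere.
So Δx_2 = L_22 · (-20), where L_22 = adj(I−A)_22 / det(I−A) = 0.70 / 0.4300.
Δx_2 = 0.70 × (-20) / 0.4300 = -14.00 / 0.4300 ≈ -32.56.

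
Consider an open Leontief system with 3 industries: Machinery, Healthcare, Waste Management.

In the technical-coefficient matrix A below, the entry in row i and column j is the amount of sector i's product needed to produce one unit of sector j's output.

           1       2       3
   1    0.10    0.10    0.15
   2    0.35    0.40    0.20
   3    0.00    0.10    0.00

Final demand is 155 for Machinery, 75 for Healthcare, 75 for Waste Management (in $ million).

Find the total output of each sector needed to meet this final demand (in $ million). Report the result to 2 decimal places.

I − A =
  [   0.90    -0.10    -0.15]
  [  -0.35     0.60    -0.20]
  [   0.00    -0.10     1.00]
Cofactors of I−A, C_ij = (−1)^(i+j)·(minor ij) (rows/columns in the sector order above):
  C_11 = (0.60)(1.00) − (-0.20)(-0.10) = 0.5800
  C_12 = −[(-0.35)(1.00) − (-0.20)(0.00)] = 0.3500
  C_13 = (-0.35)(-0.10) − (0.60)(0.00) = 0.0350
  C_21 = −[(-0.10)(1.00) − (-0.15)(-0.10)] = 0.1150
  C_22 = (0.90)(1.00) − (-0.15)(0.00) = 0.9000
  C_23 = −[(0.90)(-0.10) − (-0.10)(0.00)] = 0.0900
  C_31 = (-0.10)(-0.20) − (-0.15)(0.60) = 0.1100
  C_32 = −[(0.90)(-0.20) − (-0.15)(-0.35)] = 0.2325
  C_33 = (0.90)(0.60) − (-0.10)(-0.35) = 0.5050
det(I−A) = Σ_j (I−A)_1j·C_1j = (0.90)(0.5800) + (-0.10)(0.3500) + (-0.15)(0.0350) = 0.48175
adj(I−A) = Cᵀ =
  [ 0.5800   0.1150   0.1100]
  [ 0.3500   0.9000   0.2325]
  [ 0.0350   0.0900   0.5050]
(I − A)⁻¹ = adj(I−A) / det(I−A) ≈
  [   1.2039     0.2387     0.2283]
  [   0.7265     1.8682     0.4826]
  [   0.0727     0.1868     1.0483]
x = (I − A)⁻¹ d = adj(I−A)·d / det(I−A), with det(I−A) = 0.48175:
  x_1 = (0.5800·155 + 0.1150·75 + 0.1100·75) / 0.48175 = 106.775 / 0.48175 ≈ 221.64
  x_2 = (0.3500·155 + 0.9000·75 + 0.2325·75) / 0.48175 = 139.1875 / 0.48175 ≈ 288.92
  x_3 = (0.0350·155 + 0.0900·75 + 0.5050·75) / 0.48175 = 50.05 / 0.48175 ≈ 103.89

x_1 = 221.64, x_2 = 288.92, x_3 = 103.89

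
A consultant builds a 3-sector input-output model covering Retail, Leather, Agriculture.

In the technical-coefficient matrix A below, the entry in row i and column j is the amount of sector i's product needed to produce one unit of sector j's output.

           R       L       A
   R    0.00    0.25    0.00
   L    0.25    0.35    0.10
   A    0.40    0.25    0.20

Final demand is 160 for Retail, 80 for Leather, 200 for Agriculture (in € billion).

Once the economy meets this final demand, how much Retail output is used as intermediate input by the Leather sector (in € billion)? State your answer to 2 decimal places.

z_RL = 70.34

I − A =
  [   1.00    -0.25     0.00]
  [  -0.25     0.65    -0.10]
  [  -0.40    -0.25     0.80]
Cofactors of I−A, C_ij = (−1)^(i+j)·(minor ij) (rows/columns in the sector order above):
  C_11 = (0.65)(0.80) − (-0.10)(-0.25) = 0.4950
  C_12 = −[(-0.25)(0.80) − (-0.10)(-0.40)] = 0.2400
  C_13 = (-0.25)(-0.25) − (0.65)(-0.40) = 0.3225
  C_21 = −[(-0.25)(0.80) − (0.00)(-0.25)] = 0.2000
  C_22 = (1.00)(0.80) − (0.00)(-0.40) = 0.8000
  C_23 = −[(1.00)(-0.25) − (-0.25)(-0.40)] = 0.3500
  C_31 = (-0.25)(-0.10) − (0.00)(0.65) = 0.0250
  C_32 = −[(1.00)(-0.10) − (0.00)(-0.25)] = 0.1000
  C_33 = (1.00)(0.65) − (-0.25)(-0.25) = 0.5875
det(I−A) = Σ_j (I−A)_1j·C_1j = (1.00)(0.4950) + (-0.25)(0.2400) + (0.00)(0.3225) = 0.4350
adj(I−A) = Cᵀ =
  [ 0.4950   0.2000   0.0250]
  [ 0.2400   0.8000   0.1000]
  [ 0.3225   0.3500   0.5875]
(I − A)⁻¹ = adj(I−A) / det(I−A) ≈
  [   1.1379     0.4598     0.0575]
  [   0.5517     1.8391     0.2299]
  [   0.7414     0.8046     1.3506]
First solve x = (I − A)⁻¹ d = adj(I−A)·d / det(I−A); in particular x_L = (0.2400·160 + 0.8000·80 + 0.1000·200) / 0.4350 = 122.40 / 0.4350 ≈ 281.3793.
Intermediate flow from R to L: z_RL = a_RL · x_L = 0.25 × 122.40 / 0.4350 = 30.60 / 0.4350 ≈ 70.34.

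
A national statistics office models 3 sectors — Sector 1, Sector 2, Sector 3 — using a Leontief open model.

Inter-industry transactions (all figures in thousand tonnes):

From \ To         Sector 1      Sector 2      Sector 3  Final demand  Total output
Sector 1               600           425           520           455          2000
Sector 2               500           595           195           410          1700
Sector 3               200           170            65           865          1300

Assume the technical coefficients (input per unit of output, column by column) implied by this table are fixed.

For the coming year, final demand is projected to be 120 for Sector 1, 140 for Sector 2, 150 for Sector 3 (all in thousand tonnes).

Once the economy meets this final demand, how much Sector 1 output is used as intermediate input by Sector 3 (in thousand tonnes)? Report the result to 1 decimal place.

Technical coefficients a_ij = z_ij / X_j:
  a_11 = 600/2000 = 0.30, a_21 = 500/2000 = 0.25, a_31 = 200/2000 = 0.10
  a_12 = 425/1700 = 0.25, a_22 = 595/1700 = 0.35, a_32 = 170/1700 = 0.10
  a_13 = 520/1300 = 0.40, a_23 = 195/1300 = 0.15, a_33 = 65/1300 = 0.05
I − A =
  [   0.70    -0.25    -0.40]
  [  -0.25     0.65    -0.15]
  [  -0.10    -0.10     0.95]
Cofactors of I−A, C_ij = (−1)^(i+j)·(minor ij) (rows/columns in the sector order above):
  C_11 = (0.65)(0.95) − (-0.15)(-0.10) = 0.6025
  C_12 = −[(-0.25)(0.95) − (-0.15)(-0.10)] = 0.2525
  C_13 = (-0.25)(-0.10) − (0.65)(-0.10) = 0.0900
  C_21 = −[(-0.25)(0.95) − (-0.40)(-0.10)] = 0.2775
  C_22 = (0.70)(0.95) − (-0.40)(-0.10) = 0.6250
  C_23 = −[(0.70)(-0.10) − (-0.25)(-0.10)] = 0.0950
  C_31 = (-0.25)(-0.15) − (-0.40)(0.65) = 0.2975
  C_32 = −[(0.70)(-0.15) − (-0.40)(-0.25)] = 0.2050
  C_33 = (0.70)(0.65) − (-0.25)(-0.25) = 0.3925
det(I−A) = Σ_j (I−A)_1j·C_1j = (0.70)(0.6025) + (-0.25)(0.2525) + (-0.40)(0.0900) = 0.322625
adj(I−A) = Cᵀ =
  [ 0.6025   0.2775   0.2975]
  [ 0.2525   0.6250   0.2050]
  [ 0.0900   0.0950   0.3925]
(I − A)⁻¹ = adj(I−A) / det(I−A) ≈
  [   1.8675     0.8601     0.9221]
  [   0.7826     1.9372     0.6354]
  [   0.2790     0.2945     1.2166]
First solve x = (I − A)⁻¹ d = adj(I−A)·d / det(I−A); in particular x_3 = (0.0900·120 + 0.0950·140 + 0.3925·150) / 0.322625 = 82.975 / 0.322625 ≈ 257.187.
Intermediate flow from 1 to 3: z_13 = a_13 · x_3 = 0.40 × 82.975 / 0.322625 = 33.19 / 0.322625 ≈ 102.9.

z_13 = 102.9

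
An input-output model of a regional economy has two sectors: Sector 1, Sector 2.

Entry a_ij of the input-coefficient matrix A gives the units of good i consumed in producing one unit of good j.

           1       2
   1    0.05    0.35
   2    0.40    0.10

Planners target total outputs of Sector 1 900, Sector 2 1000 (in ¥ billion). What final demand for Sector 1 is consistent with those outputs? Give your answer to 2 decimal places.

I − A =
  [   0.95    -0.35]
  [  -0.40     0.90]
d = (I − A) x:
  d_1 = (+0.95)·900 + (-0.35)·1000 = 505.00
  d_2 = (-0.40)·900 + (+0.90)·1000 = 540.00

d_1 = 505.00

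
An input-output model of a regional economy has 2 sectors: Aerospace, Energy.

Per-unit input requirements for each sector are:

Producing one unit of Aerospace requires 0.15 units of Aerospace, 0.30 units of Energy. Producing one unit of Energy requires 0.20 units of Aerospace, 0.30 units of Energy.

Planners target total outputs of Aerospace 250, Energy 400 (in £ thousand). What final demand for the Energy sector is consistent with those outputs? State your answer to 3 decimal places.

I − A =
  [   0.85    -0.20]
  [  -0.30     0.70]
d = (I − A) x:
  d_A = (+0.85)·250 + (-0.20)·400 = 132.500
  d_E = (-0.30)·250 + (+0.70)·400 = 205.000

d_E = 205.000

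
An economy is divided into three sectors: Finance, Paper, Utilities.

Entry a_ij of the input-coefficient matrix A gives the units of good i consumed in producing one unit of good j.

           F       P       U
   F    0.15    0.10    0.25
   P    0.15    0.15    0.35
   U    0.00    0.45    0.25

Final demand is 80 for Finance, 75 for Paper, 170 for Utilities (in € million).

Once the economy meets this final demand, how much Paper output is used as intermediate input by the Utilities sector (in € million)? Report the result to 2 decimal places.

I − A =
  [   0.85    -0.10    -0.25]
  [  -0.15     0.85    -0.35]
  [   0.00    -0.45     0.75]
Cofactors of I−A, C_ij = (−1)^(i+j)·(minor ij) (rows/columns in the sector order above):
  C_11 = (0.85)(0.75) − (-0.35)(-0.45) = 0.4800
  C_12 = −[(-0.15)(0.75) − (-0.35)(0.00)] = 0.1125
  C_13 = (-0.15)(-0.45) − (0.85)(0.00) = 0.0675
  C_21 = −[(-0.10)(0.75) − (-0.25)(-0.45)] = 0.1875
  C_22 = (0.85)(0.75) − (-0.25)(0.00) = 0.6375
  C_23 = −[(0.85)(-0.45) − (-0.10)(0.00)] = 0.3825
  C_31 = (-0.10)(-0.35) − (-0.25)(0.85) = 0.2475
  C_32 = −[(0.85)(-0.35) − (-0.25)(-0.15)] = 0.3350
  C_33 = (0.85)(0.85) − (-0.10)(-0.15) = 0.7075
det(I−A) = Σ_j (I−A)_1j·C_1j = (0.85)(0.4800) + (-0.10)(0.1125) + (-0.25)(0.0675) = 0.379875
adj(I−A) = Cᵀ =
  [ 0.4800   0.1875   0.2475]
  [ 0.1125   0.6375   0.3350]
  [ 0.0675   0.3825   0.7075]
(I − A)⁻¹ = adj(I−A) / det(I−A) ≈
  [   1.2636     0.4936     0.6515]
  [   0.2962     1.6782     0.8819]
  [   0.1777     1.0069     1.8625]
First solve x = (I − A)⁻¹ d = adj(I−A)·d / det(I−A); in particular x_U = (0.0675·80 + 0.3825·75 + 0.7075·170) / 0.379875 = 154.3625 / 0.379875 ≈ 406.3508.
Intermediate flow from P to U: z_PU = a_PU · x_U = 0.35 × 154.3625 / 0.379875 = 54.026875 / 0.379875 ≈ 142.22.

z_PU = 142.22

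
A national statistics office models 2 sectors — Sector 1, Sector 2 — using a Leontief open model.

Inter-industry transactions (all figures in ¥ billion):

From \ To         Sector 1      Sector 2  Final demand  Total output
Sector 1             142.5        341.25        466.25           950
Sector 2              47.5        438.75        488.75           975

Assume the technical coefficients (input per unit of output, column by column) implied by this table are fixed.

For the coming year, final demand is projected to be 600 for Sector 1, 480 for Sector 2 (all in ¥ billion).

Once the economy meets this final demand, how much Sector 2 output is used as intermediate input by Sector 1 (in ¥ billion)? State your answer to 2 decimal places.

z_21 = 55.33

Technical coefficients a_ij = z_ij / X_j:
  a_11 = 142.5/950 = 0.15, a_21 = 47.5/950 = 0.05
  a_12 = 341.25/975 = 0.35, a_22 = 438.75/975 = 0.45
I − A =
  [   0.85    -0.35]
  [  -0.05     0.55]
det(I−A) = (0.85)(0.55) − (-0.35)(-0.05) = 0.4500
adj(I−A) = [[0.55, 0.35], [0.05, 0.85]]
(I − A)⁻¹ = adj(I−A) / det(I−A) ≈
  [   1.2222     0.7778]
  [   0.1111     1.8889]
First solve x = (I − A)⁻¹ d = adj(I−A)·d / det(I−A); in particular x_1 = (0.55·600 + 0.35·480) / 0.4500 = 498.00 / 0.4500 ≈ 1106.6667.
Intermediate flow from 2 to 1: z_21 = a_21 · x_1 = 0.05 × 498.00 / 0.4500 = 24.90 / 0.4500 ≈ 55.33.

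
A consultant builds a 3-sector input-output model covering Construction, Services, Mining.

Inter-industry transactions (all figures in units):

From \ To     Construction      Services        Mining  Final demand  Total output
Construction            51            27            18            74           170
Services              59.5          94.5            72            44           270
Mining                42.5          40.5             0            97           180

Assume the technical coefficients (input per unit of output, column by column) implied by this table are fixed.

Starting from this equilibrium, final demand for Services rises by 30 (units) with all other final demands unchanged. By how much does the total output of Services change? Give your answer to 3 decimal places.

Δx_2 = 58.442

Technical coefficients a_ij = z_ij / X_j:
  a_11 = 51/170 = 0.30, a_21 = 59.5/170 = 0.35, a_31 = 42.5/170 = 0.25
  a_12 = 27/270 = 0.10, a_22 = 94.5/270 = 0.35, a_32 = 40.5/270 = 0.15
  a_13 = 18/180 = 0.10, a_23 = 72/180 = 0.40, a_33 = 0/180 = 0.00
I − A =
  [   0.70    -0.10    -0.10]
  [  -0.35     0.65    -0.40]
  [  -0.25    -0.15     1.00]
Cofactors of I−A, C_ij = (−1)^(i+j)·(minor ij) (rows/columns in the sector order above):
  C_11 = (0.65)(1.00) − (-0.40)(-0.15) = 0.5900
  C_12 = −[(-0.35)(1.00) − (-0.40)(-0.25)] = 0.4500
  C_13 = (-0.35)(-0.15) − (0.65)(-0.25) = 0.2150
  C_21 = −[(-0.10)(1.00) − (-0.10)(-0.15)] = 0.1150
  C_22 = (0.70)(1.00) − (-0.10)(-0.25) = 0.6750
  C_23 = −[(0.70)(-0.15) − (-0.10)(-0.25)] = 0.1300
  C_31 = (-0.10)(-0.40) − (-0.10)(0.65) = 0.1050
  C_32 = −[(0.70)(-0.40) − (-0.10)(-0.35)] = 0.3150
  C_33 = (0.70)(0.65) − (-0.10)(-0.35) = 0.4200
det(I−A) = Σ_j (I−A)_1j·C_1j = (0.70)(0.5900) + (-0.10)(0.4500) + (-0.10)(0.2150) = 0.3465
adj(I−A) = Cᵀ =
  [ 0.5900   0.1150   0.1050]
  [ 0.4500   0.6750   0.3150]
  [ 0.2150   0.1300   0.4200]
(I − A)⁻¹ = adj(I−A) / det(I−A) ≈
  [   1.7027     0.3319     0.3030]
  [   1.2987     1.9481     0.9091]
  [   0.6205     0.3752     1.2121]
Δx = (I − A)⁻¹ Δd with Δd having +30 in the Services component and 0 elsewhere.
So Δx_2 = L_22 · (+30), where L_22 = adj(I−A)_22 / det(I−A) = 0.6750 / 0.3465.
Δx_2 = 0.6750 × (+30) / 0.3465 = 20.25 / 0.3465 ≈ 58.442.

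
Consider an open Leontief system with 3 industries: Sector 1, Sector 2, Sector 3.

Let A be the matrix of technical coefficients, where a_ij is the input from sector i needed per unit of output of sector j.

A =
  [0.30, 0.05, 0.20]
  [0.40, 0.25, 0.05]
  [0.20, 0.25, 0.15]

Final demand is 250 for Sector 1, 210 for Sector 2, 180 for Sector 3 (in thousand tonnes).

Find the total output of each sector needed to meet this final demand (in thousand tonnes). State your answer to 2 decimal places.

x_1 = 548.99, x_2 = 607.43, x_3 = 519.59

I − A =
  [   0.70    -0.05    -0.20]
  [  -0.40     0.75    -0.05]
  [  -0.20    -0.25     0.85]
Cofactors of I−A, C_ij = (−1)^(i+j)·(minor ij) (rows/columns in the sector order above):
  C_11 = (0.75)(0.85) − (-0.05)(-0.25) = 0.6250
  C_12 = −[(-0.40)(0.85) − (-0.05)(-0.20)] = 0.3500
  C_13 = (-0.40)(-0.25) − (0.75)(-0.20) = 0.2500
  C_21 = −[(-0.05)(0.85) − (-0.20)(-0.25)] = 0.0925
  C_22 = (0.70)(0.85) − (-0.20)(-0.20) = 0.5550
  C_23 = −[(0.70)(-0.25) − (-0.05)(-0.20)] = 0.1850
  C_31 = (-0.05)(-0.05) − (-0.20)(0.75) = 0.1525
  C_32 = −[(0.70)(-0.05) − (-0.20)(-0.40)] = 0.1150
  C_33 = (0.70)(0.75) − (-0.05)(-0.40) = 0.5050
det(I−A) = Σ_j (I−A)_1j·C_1j = (0.70)(0.6250) + (-0.05)(0.3500) + (-0.20)(0.2500) = 0.3700
adj(I−A) = Cᵀ =
  [ 0.6250   0.0925   0.1525]
  [ 0.3500   0.5550   0.1150]
  [ 0.2500   0.1850   0.5050]
(I − A)⁻¹ = adj(I−A) / det(I−A) ≈
  [   1.6892     0.2500     0.4122]
  [   0.9459     1.5000     0.3108]
  [   0.6757     0.5000     1.3649]
x = (I − A)⁻¹ d = adj(I−A)·d / det(I−A), with det(I−A) = 0.3700:
  x_1 = (0.6250·250 + 0.0925·210 + 0.1525·180) / 0.3700 = 203.125 / 0.3700 ≈ 548.99
  x_2 = (0.3500·250 + 0.5550·210 + 0.1150·180) / 0.3700 = 224.75 / 0.3700 ≈ 607.43
  x_3 = (0.2500·250 + 0.1850·210 + 0.5050·180) / 0.3700 = 192.25 / 0.3700 ≈ 519.59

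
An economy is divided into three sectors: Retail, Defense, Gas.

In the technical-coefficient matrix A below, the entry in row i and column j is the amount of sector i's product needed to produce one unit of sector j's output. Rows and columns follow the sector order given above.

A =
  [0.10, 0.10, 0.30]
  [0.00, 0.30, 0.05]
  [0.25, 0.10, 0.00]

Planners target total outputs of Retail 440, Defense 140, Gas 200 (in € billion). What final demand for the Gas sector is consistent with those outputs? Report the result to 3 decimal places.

I − A =
  [   0.90    -0.10    -0.30]
  [   0.00     0.70    -0.05]
  [  -0.25    -0.10     1.00]
d = (I − A) x:
  d_R = (+0.90)·440 + (-0.10)·140 + (-0.30)·200 = 322.000
  d_D = (+0.00)·440 + (+0.70)·140 + (-0.05)·200 = 88.000
  d_G = (-0.25)·440 + (-0.10)·140 + (+1.00)·200 = 76.000

d_G = 76.000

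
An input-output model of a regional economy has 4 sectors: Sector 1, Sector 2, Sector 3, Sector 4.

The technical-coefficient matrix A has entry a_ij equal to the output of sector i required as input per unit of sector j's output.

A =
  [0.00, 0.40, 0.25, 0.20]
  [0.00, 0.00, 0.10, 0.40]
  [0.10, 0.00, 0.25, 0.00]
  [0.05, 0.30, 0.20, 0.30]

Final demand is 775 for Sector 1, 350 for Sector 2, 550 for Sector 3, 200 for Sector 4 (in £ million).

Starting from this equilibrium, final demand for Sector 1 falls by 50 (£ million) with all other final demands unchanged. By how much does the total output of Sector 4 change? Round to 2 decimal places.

Δx_4 = -7.63

I − A =
  [   1.00    -0.40    -0.25    -0.20]
  [   0.00     1.00    -0.10    -0.40]
  [  -0.10     0.00     0.75     0.00]
  [  -0.05    -0.30    -0.20     0.70]
Compute the cofactors C_ij = (−1)^(i+j)·(3×3 minor ij) of I−A; the adjugate is their transpose:
adj(I−A) = Cᵀ =
  [ 0.4350   0.2550   0.2510   0.2700]
  [ 0.0300   0.4960   0.1540   0.2920]
  [ 0.0580   0.0340   0.5620   0.0360]
  [ 0.0605   0.2405   0.2445   0.7210]
det(I−A) = Σ_j (I−A)_1j·C_1j = (1.00)(0.4350) + (-0.40)(0.0300) + (-0.25)(0.0580) + (-0.20)(0.0605) = 0.3964
(I − A)⁻¹ = adj(I−A) / det(I−A) ≈
  [   1.0974     0.6433     0.6332     0.6811]
  [   0.0757     1.2513     0.3885     0.7366]
  [   0.1463     0.0858     1.4178     0.0908]
  [   0.1526     0.6067     0.6168     1.8189]
Δx = (I − A)⁻¹ Δd with Δd having -50 in the Sector 1 component and 0 elsewhere.
So Δx_4 = L_41 · (-50), where L_41 = adj(I−A)_41 / det(I−A) = 0.0605 / 0.3964.
Δx_4 = 0.0605 × (-50) / 0.3964 = -3.025 / 0.3964 ≈ -7.63.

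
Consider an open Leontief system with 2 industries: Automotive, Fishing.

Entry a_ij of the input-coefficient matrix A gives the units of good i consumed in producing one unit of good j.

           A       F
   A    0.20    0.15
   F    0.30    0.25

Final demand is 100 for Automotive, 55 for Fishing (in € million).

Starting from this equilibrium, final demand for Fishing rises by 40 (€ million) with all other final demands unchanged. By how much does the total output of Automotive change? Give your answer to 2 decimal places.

I − A =
  [   0.80    -0.15]
  [  -0.30     0.75]
det(I−A) = (0.80)(0.75) − (-0.15)(-0.30) = 0.5550
adj(I−A) = [[0.75, 0.15], [0.30, 0.80]]
(I − A)⁻¹ = adj(I−A) / det(I−A) ≈
  [   1.3514     0.2703]
  [   0.5405     1.4414]
Δx = (I − A)⁻¹ Δd with Δd having +40 in the Fishing component and 0 elsewhere.
So Δx_A = L_AF · (+40), where L_AF = adj(I−A)_AF / det(I−A) = 0.15 / 0.5550.
Δx_A = 0.15 × (+40) / 0.5550 = 6.00 / 0.5550 ≈ 10.81.

Δx_A = 10.81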